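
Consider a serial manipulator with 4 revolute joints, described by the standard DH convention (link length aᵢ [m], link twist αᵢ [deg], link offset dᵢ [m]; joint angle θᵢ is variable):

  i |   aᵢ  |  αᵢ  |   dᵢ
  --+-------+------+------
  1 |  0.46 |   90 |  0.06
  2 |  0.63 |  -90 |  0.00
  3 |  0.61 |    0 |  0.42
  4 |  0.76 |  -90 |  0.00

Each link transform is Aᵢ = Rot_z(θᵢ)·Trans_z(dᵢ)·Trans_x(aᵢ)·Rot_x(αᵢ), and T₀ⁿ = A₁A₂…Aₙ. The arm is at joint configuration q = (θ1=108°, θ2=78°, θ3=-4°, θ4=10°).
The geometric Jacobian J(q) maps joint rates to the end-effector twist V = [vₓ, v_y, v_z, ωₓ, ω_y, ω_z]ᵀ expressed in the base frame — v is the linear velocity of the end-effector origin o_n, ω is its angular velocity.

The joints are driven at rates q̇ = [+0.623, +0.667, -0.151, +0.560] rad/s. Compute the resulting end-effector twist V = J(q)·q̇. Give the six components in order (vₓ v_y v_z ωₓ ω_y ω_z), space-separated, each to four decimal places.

o_n = [-0.1784, 0.4297, 2.0981]
J₁: ẑ×o_n = [-0.4297, -0.1784, 0.0000], ω = ẑ
J2: z=[0.9511, 0.3090, 0.0000] o=[-0.1421, 0.4375, 0.0600] → [0.6298, -1.9383, 0.0038, 0.9511, 0.3090, 0.0000]
J3: z=[0.3023, -0.9303, 0.2079] o=[-0.1826, 0.5621, 0.6762] → [-1.2952, -0.4289, -0.0361, 0.3023, -0.9303, 0.2079]
J4: z=[0.3023, -0.9303, 0.2079] o=[-0.0543, 0.3048, 1.3588] → [-0.7137, -0.2493, -0.0777, 0.3023, -0.9303, 0.2079]
V = J·q̇ = [-0.0518, -1.4789, -0.0355, 0.7580, -0.1744, 0.7080]

-0.0518 -1.4789 -0.0355 0.7580 -0.1744 0.7080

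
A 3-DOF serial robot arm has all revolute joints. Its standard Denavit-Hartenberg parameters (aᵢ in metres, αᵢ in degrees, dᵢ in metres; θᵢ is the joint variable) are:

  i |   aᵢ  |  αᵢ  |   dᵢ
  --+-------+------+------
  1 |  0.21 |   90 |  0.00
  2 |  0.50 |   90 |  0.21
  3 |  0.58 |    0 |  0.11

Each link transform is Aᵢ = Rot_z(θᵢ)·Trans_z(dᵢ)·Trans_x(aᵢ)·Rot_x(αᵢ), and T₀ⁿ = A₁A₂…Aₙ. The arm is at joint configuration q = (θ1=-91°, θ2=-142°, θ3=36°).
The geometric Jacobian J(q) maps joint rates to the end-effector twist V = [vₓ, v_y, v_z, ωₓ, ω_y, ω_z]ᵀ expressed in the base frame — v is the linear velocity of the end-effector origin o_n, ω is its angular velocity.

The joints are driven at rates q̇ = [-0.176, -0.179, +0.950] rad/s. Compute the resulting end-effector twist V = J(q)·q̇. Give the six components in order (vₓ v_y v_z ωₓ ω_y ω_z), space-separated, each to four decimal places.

-0.3375 -0.0611 0.3482 0.1892 0.5817 0.5726

o_n = [-0.5400, 0.6310, -0.5100]
J₁: ẑ×o_n = [-0.6310, -0.5400, 0.0000], ω = ẑ
J2: z=[-0.9998, 0.0175, 0.0000] o=[-0.0037, -0.2100, 0.0000] → [-0.0089, -0.5100, -0.8315, -0.9998, 0.0175, 0.0000]
J3: z=[0.0107, 0.6156, 0.7880] o=[-0.2068, 0.1876, -0.3078] → [-0.4738, -0.2604, 0.2099, 0.0107, 0.6156, 0.7880]
V = J·q̇ = [-0.3375, -0.0611, 0.3482, 0.1892, 0.5817, 0.5726]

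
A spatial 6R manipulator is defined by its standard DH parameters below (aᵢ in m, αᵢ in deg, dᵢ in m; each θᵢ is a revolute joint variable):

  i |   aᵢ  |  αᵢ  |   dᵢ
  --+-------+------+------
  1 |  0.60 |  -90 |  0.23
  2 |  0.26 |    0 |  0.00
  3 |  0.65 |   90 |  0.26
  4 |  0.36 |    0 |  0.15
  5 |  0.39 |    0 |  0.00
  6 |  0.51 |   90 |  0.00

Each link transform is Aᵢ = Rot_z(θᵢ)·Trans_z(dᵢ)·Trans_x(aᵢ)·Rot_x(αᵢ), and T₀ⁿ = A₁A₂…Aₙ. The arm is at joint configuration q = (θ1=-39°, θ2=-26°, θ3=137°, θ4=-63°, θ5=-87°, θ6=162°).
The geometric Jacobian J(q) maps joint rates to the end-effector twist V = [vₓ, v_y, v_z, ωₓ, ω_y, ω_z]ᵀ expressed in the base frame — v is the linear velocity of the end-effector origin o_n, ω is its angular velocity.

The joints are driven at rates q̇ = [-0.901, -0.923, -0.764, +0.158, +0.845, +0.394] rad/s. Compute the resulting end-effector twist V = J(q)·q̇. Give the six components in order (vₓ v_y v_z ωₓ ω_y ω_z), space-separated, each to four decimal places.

o_n = [0.3911, -0.5094, -0.6196]
J₁: ẑ×o_n = [0.5094, 0.3911, -0.0000], ω = ẑ
J2: z=[0.6293, 0.7771, 0.0000] o=[0.4663, -0.3776, 0.2300] → [-0.6603, 0.5347, -0.0245, 0.6293, 0.7771, 0.0000]
J3: z=[0.6293, 0.7771, 0.0000] o=[0.6479, -0.5247, 0.3440] → [-0.7488, 0.6064, 0.2092, 0.6293, 0.7771, 0.0000]
J4: z=[0.7255, -0.5875, -0.3584] o=[0.6305, -0.1760, -0.2629] → [0.0901, 0.3446, -0.3825, 0.7255, -0.5875, -0.3584]
J5: z=[0.7255, -0.5875, -0.3584] o=[0.4919, -0.4766, -0.4692] → [0.0766, 0.1453, -0.0831, 0.7255, -0.5875, -0.3584]
J6: z=[0.7255, -0.5875, -0.3584] o=[0.4633, -0.7043, -0.1539] → [0.3435, 0.3638, 0.0990, 0.7255, -0.5875, -0.3584]
V = J·q̇ = [0.9369, -0.9886, -0.2289, -0.0481, -2.1318, -1.4016]

0.9369 -0.9886 -0.2289 -0.0481 -2.1318 -1.4016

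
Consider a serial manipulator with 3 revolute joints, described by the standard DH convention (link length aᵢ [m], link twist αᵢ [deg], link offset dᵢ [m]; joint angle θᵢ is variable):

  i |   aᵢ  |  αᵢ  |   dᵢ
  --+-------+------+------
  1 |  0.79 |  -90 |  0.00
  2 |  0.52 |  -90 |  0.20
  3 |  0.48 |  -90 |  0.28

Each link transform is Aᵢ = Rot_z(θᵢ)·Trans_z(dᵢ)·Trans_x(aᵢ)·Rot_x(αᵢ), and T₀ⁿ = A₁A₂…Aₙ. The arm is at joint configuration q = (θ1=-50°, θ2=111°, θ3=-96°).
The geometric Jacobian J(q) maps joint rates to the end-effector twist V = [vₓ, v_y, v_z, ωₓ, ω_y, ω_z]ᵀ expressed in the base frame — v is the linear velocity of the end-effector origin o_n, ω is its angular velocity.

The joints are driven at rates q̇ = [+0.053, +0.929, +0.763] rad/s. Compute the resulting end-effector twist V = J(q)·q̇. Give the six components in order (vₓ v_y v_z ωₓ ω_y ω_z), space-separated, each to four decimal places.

-0.2650 0.4051 0.0592 0.2538 1.1428 0.3264

o_n = [0.7504, 0.1595, -0.3383]
J₁: ẑ×o_n = [-0.1595, 0.7504, 0.0000], ω = ẑ
J2: z=[0.7660, 0.6428, 0.0000] o=[0.5078, -0.6052, 0.0000] → [-0.2174, 0.2591, 0.4298, 0.7660, 0.6428, 0.0000]
J3: z=[-0.6001, 0.7152, 0.3584] o=[0.5412, -0.3339, -0.4855] → [-0.0715, 0.1633, -0.4457, -0.6001, 0.7152, 0.3584]
V = J·q̇ = [-0.2650, 0.4051, 0.0592, 0.2538, 1.1428, 0.3264]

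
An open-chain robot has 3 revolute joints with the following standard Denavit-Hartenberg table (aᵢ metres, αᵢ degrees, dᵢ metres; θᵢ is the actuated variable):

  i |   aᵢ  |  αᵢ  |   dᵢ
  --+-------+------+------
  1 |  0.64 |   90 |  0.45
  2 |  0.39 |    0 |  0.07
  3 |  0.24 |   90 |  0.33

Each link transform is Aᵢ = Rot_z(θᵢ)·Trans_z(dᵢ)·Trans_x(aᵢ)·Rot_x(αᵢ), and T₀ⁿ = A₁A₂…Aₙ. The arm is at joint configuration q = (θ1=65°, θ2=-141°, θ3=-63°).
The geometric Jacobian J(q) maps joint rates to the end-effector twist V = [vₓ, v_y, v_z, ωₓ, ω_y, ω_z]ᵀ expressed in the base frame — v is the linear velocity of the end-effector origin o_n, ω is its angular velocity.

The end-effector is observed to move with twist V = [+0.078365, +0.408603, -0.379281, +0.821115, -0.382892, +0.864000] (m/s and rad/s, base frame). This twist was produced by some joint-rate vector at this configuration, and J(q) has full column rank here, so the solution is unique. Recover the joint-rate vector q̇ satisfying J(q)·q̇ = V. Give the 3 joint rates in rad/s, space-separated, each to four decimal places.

0.8640 0.5960 0.3100

o_n = [0.4122, -0.0624, 0.3022]
J₁: ẑ×o_n = [0.0624, 0.4122, -0.0000], ω = ẑ
J2: z=[0.9063, -0.4226, 0.0000] o=[0.2705, 0.5800, 0.4500] → [0.0625, 0.1340, -0.5223, 0.9063, -0.4226, 0.0000]
J3: z=[0.9063, -0.4226, 0.0000] o=[0.2058, 0.2758, 0.2046] → [-0.0413, -0.0885, -0.2193, 0.9063, -0.4226, 0.0000]
q̇ = J⁺·V = [0.8640, 0.5960, 0.3100]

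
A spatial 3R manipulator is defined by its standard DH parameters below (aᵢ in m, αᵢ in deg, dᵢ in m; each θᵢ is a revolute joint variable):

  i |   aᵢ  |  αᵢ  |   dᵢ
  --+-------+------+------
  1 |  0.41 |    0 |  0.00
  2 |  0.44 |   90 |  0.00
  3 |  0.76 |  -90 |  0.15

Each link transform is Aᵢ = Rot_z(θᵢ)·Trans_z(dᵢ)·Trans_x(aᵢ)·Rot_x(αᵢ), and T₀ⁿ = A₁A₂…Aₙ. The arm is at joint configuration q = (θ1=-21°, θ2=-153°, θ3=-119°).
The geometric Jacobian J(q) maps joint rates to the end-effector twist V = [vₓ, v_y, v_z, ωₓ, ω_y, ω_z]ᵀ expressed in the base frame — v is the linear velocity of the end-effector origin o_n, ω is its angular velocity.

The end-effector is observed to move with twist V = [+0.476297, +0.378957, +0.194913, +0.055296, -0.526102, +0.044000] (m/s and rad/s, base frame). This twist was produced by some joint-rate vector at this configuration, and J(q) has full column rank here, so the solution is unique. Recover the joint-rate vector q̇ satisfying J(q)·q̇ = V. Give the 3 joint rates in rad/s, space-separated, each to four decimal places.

o_n = [0.2959, -0.0052, -0.6647]
J₁: ẑ×o_n = [0.0052, 0.2959, -0.0000], ω = ẑ
J2: z=[0.0000, 0.0000, 1.0000] o=[0.3828, -0.1469, 0.0000] → [-0.1417, -0.0868, 0.0000, 0.0000, 0.0000, 1.0000]
J3: z=[-0.1045, 0.9945, 0.0000] o=[-0.0548, -0.1929, 0.0000] → [-0.6611, -0.0695, -0.3685, -0.1045, 0.9945, 0.0000]
q̇ = J⁺·V = [0.9040, -0.8600, -0.5290]

0.9040 -0.8600 -0.5290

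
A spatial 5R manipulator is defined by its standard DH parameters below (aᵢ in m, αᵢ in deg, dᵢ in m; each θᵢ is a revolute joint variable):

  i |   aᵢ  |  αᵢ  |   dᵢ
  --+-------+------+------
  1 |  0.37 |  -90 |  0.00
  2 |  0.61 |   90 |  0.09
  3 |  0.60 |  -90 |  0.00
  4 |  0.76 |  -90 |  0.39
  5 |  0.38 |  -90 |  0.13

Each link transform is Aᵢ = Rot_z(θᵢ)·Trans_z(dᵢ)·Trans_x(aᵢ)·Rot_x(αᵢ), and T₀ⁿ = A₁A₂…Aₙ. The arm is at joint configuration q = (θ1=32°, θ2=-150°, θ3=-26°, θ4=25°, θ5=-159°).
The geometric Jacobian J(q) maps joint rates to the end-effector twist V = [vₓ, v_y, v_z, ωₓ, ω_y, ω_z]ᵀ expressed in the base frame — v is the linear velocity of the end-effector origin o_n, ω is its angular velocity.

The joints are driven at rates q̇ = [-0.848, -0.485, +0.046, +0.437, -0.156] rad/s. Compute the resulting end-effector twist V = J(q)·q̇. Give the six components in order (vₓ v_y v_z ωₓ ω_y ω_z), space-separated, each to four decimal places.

o_n = [-0.8697, -0.3512, 1.0807]
J₁: ẑ×o_n = [0.3512, -0.8697, 0.0000], ω = ẑ
J2: z=[-0.5299, 0.8480, 0.0000] o=[0.3138, 0.1961, 0.0000] → [0.9165, 0.5727, 1.2936, -0.5299, 0.8480, 0.0000]
J3: z=[-0.4240, -0.2650, -0.8660] o=[-0.1819, -0.0075, 0.3050] → [-0.5032, 0.9245, -0.0365, -0.4240, -0.2650, -0.8660]
J4: z=[-0.7982, 0.5610, 0.2192] o=[-0.4386, -0.4781, 0.5746] → [0.2561, 0.3095, 0.1406, -0.7982, 0.5610, 0.2192]
J5: z=[0.5651, 0.5716, 0.5950] o=[-0.9084, -0.7144, 1.2478] → [-0.3116, 0.1175, 0.1831, 0.5651, 0.5716, 0.5950]
V = J·q̇ = [-0.6050, 0.6192, -0.5962, -0.1995, -0.2675, -0.8849]

-0.6050 0.6192 -0.5962 -0.1995 -0.2675 -0.8849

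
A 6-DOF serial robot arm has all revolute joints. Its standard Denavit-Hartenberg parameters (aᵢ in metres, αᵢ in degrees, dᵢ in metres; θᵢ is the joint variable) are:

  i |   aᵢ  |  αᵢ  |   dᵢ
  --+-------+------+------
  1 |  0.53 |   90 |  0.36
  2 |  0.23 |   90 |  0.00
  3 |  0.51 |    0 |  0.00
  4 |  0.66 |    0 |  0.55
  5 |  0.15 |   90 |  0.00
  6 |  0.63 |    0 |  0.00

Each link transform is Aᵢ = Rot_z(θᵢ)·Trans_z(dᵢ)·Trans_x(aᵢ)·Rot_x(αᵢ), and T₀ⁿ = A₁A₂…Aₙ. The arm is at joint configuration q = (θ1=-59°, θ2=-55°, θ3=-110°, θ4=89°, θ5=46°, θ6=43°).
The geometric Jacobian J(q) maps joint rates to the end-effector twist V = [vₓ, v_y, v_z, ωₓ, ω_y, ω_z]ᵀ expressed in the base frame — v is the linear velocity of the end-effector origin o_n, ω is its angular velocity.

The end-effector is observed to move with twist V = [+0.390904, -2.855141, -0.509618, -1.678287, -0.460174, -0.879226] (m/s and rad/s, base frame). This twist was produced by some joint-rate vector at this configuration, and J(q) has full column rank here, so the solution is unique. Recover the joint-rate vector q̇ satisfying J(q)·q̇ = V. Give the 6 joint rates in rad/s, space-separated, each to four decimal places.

-0.9820 0.9170 0.7190 0.1020 -0.4950 -0.8370

o_n = [0.6139, -0.1331, -1.2056]
J₁: ẑ×o_n = [0.1331, 0.6139, -0.0000], ω = ẑ
J2: z=[-0.8572, -0.5150, 0.0000] o=[0.2730, -0.4543, 0.3600] → [0.8063, -1.3420, -0.0997, -0.8572, -0.5150, 0.0000]
J3: z=[-0.4219, 0.7022, -0.5736] o=[0.3409, -0.5674, 0.1716] → [-0.7179, -0.7376, -0.3749, -0.4219, 0.7022, -0.5736]
J4: z=[-0.4219, 0.7022, -0.5736] o=[0.7002, -0.2348, 0.3145] → [-1.0090, -0.5918, 0.0177, -0.4219, 0.7022, -0.5736]
J5: z=[-0.4219, 0.7022, -0.5736] o=[0.8529, -0.0297, -0.5057] → [-0.5507, -0.1582, 0.2114, -0.4219, 0.7022, -0.5736]
J6: z=[0.9017, 0.2590, -0.3462] o=[0.8387, -0.1292, -0.6171] → [-0.1538, 0.6085, 0.0547, 0.9017, 0.2590, -0.3462]
q̇ = J⁺·V = [-0.9820, 0.9170, 0.7190, 0.1020, -0.4950, -0.8370]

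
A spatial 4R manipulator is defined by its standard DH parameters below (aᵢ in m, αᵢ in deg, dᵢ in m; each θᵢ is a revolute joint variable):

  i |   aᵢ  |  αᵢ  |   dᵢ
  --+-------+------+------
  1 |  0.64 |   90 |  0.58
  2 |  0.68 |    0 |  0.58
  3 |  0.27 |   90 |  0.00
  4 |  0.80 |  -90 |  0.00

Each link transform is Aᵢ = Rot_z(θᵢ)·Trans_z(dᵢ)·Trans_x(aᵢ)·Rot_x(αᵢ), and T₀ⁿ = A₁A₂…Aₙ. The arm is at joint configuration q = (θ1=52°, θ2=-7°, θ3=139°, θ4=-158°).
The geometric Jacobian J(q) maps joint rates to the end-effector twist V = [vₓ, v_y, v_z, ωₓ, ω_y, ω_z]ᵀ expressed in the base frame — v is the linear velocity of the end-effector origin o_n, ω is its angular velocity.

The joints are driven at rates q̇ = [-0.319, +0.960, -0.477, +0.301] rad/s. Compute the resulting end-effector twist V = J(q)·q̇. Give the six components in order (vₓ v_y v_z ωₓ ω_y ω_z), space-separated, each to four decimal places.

o_n = [1.2248, 1.1123, 0.1466]
J₁: ẑ×o_n = [-1.1123, 1.2248, 0.0000], ω = ẑ
J2: z=[0.7880, -0.6157, 0.0000] o=[0.3940, 0.5043, 0.5800] → [0.2669, 0.3416, 0.9906, 0.7880, -0.6157, 0.0000]
J3: z=[0.7880, -0.6157, 0.0000] o=[1.2666, 0.6791, 0.4971] → [0.2158, 0.2763, 0.3157, 0.7880, -0.6157, 0.0000]
J4: z=[0.4575, 0.5856, 0.6691] o=[1.1554, 0.5367, 0.6978] → [-0.7080, 0.2986, 0.2227, 0.4575, 0.5856, 0.6691]
V = J·q̇ = [0.2950, -0.1047, 0.8674, 0.5183, -0.1211, -0.1176]

0.2950 -0.1047 0.8674 0.5183 -0.1211 -0.1176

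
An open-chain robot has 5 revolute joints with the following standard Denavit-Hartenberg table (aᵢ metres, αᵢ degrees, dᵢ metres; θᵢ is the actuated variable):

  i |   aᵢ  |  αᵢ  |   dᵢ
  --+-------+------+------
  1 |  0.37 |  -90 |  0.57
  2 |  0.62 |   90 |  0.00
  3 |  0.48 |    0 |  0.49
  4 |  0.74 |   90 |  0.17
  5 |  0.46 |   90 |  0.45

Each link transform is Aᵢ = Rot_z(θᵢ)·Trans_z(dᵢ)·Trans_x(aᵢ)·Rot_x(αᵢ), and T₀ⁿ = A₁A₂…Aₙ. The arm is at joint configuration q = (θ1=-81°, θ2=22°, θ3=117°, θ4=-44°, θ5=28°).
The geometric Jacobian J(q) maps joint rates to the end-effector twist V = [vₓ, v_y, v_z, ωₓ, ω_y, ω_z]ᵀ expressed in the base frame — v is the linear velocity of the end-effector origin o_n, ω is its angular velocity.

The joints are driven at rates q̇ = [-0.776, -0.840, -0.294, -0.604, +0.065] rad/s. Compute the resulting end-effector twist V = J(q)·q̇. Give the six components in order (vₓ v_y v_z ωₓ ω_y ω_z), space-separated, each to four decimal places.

-1.7291 -1.9862 0.8394 -0.8920 0.1410 -1.6319

o_n = [1.6536, -1.5409, 0.9448]
J₁: ẑ×o_n = [1.5409, 1.6536, -0.0000], ω = ẑ
J2: z=[0.9877, 0.1564, 0.0000] o=[0.0579, -0.3654, 0.5700] → [0.0586, -0.3702, -1.4106, 0.9877, 0.1564, 0.0000]
J3: z=[0.0586, -0.3700, 0.9272] o=[0.1478, -0.9332, 0.3377] → [0.3389, 1.3606, 0.5215, 0.0586, -0.3700, 0.9272]
J4: z=[0.0586, -0.3700, 0.9272] o=[0.5673, -0.8481, 0.8737] → [0.6161, 1.0030, 0.3613, 0.0586, -0.3700, 0.9272]
J5: z=[-0.1501, -0.9215, -0.3582] o=[1.3076, -0.9984, 0.9503] → [-0.1893, -0.1248, 0.4002, -0.1501, -0.9215, -0.3582]
V = J·q̇ = [-1.7291, -1.9862, 0.8394, -0.8920, 0.1410, -1.6319]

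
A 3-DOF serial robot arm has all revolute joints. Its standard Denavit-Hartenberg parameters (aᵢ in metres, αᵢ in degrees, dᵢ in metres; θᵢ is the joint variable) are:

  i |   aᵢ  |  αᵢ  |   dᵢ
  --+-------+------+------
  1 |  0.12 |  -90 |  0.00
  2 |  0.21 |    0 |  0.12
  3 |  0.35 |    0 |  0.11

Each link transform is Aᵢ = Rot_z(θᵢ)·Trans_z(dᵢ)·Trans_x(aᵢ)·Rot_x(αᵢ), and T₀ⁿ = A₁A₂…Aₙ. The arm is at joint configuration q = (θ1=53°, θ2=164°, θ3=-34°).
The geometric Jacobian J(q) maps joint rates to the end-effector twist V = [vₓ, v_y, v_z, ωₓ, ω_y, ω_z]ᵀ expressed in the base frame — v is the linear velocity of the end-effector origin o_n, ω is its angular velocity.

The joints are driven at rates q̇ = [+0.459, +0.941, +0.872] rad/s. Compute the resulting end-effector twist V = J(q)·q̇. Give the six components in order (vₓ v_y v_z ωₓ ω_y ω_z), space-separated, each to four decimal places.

-0.2764 -0.6008 0.5978 -1.4479 1.0911 0.4590

o_n = [-0.3683, -0.1066, -0.3260]
J₁: ẑ×o_n = [0.1066, -0.3683, 0.0000], ω = ẑ
J2: z=[-0.7986, 0.6018, 0.0000] o=[0.0722, 0.0958, 0.0000] → [-0.1962, -0.2604, 0.4268, -0.7986, 0.6018, 0.0000]
J3: z=[-0.7986, 0.6018, 0.0000] o=[-0.1451, 0.0068, -0.0579] → [-0.1614, -0.2141, 0.2250, -0.7986, 0.6018, 0.0000]
V = J·q̇ = [-0.2764, -0.6008, 0.5978, -1.4479, 1.0911, 0.4590]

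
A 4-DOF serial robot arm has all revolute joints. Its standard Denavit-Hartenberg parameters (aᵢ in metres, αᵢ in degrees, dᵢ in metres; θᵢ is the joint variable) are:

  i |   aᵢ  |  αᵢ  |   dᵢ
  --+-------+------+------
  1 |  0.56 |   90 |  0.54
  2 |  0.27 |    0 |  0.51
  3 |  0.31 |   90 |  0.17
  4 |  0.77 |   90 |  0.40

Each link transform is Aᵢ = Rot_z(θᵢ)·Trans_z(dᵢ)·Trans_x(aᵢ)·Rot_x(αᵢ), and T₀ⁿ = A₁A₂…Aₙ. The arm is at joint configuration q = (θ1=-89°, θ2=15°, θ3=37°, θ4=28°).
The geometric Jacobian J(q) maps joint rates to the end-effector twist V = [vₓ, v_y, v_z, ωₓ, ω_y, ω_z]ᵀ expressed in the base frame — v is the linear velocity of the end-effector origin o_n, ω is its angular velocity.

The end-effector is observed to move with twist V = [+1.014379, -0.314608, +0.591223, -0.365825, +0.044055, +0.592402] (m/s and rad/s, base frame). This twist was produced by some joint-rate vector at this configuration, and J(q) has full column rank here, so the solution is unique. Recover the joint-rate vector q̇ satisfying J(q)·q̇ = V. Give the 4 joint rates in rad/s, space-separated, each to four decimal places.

o_n = [-1.0109, -1.7633, 1.1436]
J₁: ẑ×o_n = [1.7633, -1.0109, 0.0000], ω = ẑ
J2: z=[-0.9998, -0.0175, 0.0000] o=[0.0098, -0.5599, 0.5400] → [-0.0105, 0.6036, 1.1854, -0.9998, -0.0175, 0.0000]
J3: z=[-0.9998, -0.0175, 0.0000] o=[-0.4956, -0.8296, 0.6099] → [-0.0093, 0.5337, 0.9246, -0.9998, -0.0175, 0.0000]
J4: z=[0.0138, -0.7879, -0.6157] o=[-0.6622, -1.0234, 0.8542] → [-0.6837, 0.2107, -0.2849, 0.0138, -0.7879, -0.6157]
q̇ = J⁺·V = [0.5530, 0.9030, -0.5380, -0.0640]

0.5530 0.9030 -0.5380 -0.0640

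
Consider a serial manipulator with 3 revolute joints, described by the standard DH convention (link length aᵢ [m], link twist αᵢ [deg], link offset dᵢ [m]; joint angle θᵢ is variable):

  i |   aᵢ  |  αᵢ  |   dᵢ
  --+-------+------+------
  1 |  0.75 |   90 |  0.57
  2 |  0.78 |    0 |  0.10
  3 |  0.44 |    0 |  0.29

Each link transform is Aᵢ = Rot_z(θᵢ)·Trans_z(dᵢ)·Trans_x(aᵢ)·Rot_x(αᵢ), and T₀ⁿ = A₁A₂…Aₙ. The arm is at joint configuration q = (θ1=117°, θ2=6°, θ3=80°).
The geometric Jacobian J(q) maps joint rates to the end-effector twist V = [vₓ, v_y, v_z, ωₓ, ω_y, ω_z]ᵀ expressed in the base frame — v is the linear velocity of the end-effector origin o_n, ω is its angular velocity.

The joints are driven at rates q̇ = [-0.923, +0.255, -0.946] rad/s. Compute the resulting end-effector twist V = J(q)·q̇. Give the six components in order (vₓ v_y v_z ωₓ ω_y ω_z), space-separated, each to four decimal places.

1.3152 0.5832 0.1766 -0.6157 -0.3137 -0.9230

o_n = [-0.3591, 1.5638, 1.0905]
J₁: ẑ×o_n = [-1.5638, -0.3591, 0.0000], ω = ẑ
J2: z=[0.8910, 0.4540, 0.0000] o=[-0.3405, 0.6683, 0.5700] → [0.2363, -0.4637, 0.8064, 0.8910, 0.4540, 0.0000]
J3: z=[0.8910, 0.4540, 0.0000] o=[-0.6036, 1.4048, 0.6515] → [0.1993, -0.3911, 0.0307, 0.8910, 0.4540, 0.0000]
V = J·q̇ = [1.3152, 0.5832, 0.1766, -0.6157, -0.3137, -0.9230]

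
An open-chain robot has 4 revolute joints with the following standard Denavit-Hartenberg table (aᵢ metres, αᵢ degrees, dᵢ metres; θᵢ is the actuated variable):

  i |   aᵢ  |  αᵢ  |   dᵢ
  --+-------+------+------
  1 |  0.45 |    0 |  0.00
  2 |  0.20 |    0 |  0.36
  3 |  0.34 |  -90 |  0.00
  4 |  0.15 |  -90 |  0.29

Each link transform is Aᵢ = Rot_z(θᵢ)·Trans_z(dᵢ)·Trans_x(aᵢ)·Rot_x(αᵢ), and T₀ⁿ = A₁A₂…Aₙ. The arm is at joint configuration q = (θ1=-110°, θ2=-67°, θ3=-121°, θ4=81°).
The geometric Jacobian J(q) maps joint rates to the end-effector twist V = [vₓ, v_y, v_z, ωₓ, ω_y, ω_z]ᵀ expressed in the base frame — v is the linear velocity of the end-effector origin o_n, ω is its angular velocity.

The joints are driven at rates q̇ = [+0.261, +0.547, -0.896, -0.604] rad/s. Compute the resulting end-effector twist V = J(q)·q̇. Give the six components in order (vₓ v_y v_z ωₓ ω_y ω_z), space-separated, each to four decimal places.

0.2011 -0.1150 0.0142 0.5333 -0.2836 -0.0880

o_n = [-0.4391, 0.0237, 0.2118]
J₁: ẑ×o_n = [-0.0237, -0.4391, 0.0000], ω = ẑ
J2: z=[0.0000, 0.0000, 1.0000] o=[-0.1539, -0.4229, 0.0000] → [-0.4466, -0.2851, 0.0000, 0.0000, 0.0000, 1.0000]
J3: z=[0.0000, 0.0000, 1.0000] o=[-0.3536, -0.4333, 0.3600] → [-0.4571, -0.0854, 0.0000, 0.0000, 0.0000, 1.0000]
J4: z=[-0.8829, 0.4695, 0.0000] o=[-0.1940, -0.1331, 0.3600] → [-0.0696, -0.1308, -0.0235, -0.8829, 0.4695, 0.0000]
V = J·q̇ = [0.2011, -0.1150, 0.0142, 0.5333, -0.2836, -0.0880]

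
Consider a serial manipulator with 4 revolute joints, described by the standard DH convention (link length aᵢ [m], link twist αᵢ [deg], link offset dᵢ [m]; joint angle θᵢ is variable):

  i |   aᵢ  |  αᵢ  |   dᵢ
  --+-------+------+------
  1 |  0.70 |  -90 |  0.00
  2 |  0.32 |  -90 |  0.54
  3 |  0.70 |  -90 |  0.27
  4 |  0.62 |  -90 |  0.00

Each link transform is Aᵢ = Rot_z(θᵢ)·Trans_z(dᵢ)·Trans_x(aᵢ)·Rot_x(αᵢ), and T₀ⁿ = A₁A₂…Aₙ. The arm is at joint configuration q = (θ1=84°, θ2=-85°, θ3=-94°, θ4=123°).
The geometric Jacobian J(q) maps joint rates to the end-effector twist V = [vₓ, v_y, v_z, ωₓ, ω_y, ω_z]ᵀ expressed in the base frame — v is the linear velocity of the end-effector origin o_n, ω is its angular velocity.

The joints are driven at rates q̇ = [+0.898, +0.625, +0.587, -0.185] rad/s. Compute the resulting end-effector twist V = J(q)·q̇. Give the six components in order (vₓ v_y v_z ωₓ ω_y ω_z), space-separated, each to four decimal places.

-0.6045 -0.5968 0.3497 -0.5493 0.6295 0.6630

o_n = [-0.8467, 0.5683, 0.3154]
J₁: ẑ×o_n = [-0.5683, -0.8467, 0.0000], ω = ẑ
J2: z=[-0.9945, 0.1045, 0.0000] o=[0.0732, 0.6962, 0.0000] → [0.0330, 0.3137, 0.2233, -0.9945, 0.1045, 0.0000]
J3: z=[0.1041, 0.9907, -0.0872] o=[-0.4610, 0.7803, 0.3188] → [-0.0218, 0.0340, 0.3601, 0.1041, 0.9907, -0.0872]
J4: z=[-0.0603, 0.0938, 0.9938] o=[-1.1278, 1.1166, 0.2466] → [0.5514, 0.2835, 0.0067, -0.0603, 0.0938, 0.9938]
V = J·q̇ = [-0.6045, -0.5968, 0.3497, -0.5493, 0.6295, 0.6630]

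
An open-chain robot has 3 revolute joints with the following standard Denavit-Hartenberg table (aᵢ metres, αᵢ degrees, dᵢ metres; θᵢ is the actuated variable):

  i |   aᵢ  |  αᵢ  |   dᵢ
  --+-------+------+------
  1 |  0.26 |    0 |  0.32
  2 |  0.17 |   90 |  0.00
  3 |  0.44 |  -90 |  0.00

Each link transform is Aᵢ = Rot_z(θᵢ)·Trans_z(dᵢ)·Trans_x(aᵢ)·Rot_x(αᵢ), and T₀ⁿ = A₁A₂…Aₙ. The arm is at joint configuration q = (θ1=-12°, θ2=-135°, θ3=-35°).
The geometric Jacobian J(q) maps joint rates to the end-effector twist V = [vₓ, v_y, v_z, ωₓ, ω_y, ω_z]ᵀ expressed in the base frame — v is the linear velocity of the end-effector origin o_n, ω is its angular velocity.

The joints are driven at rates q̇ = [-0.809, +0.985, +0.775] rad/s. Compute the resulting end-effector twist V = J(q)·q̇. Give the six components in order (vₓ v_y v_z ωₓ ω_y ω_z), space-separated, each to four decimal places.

-0.1569 -0.3906 0.2793 -0.4221 0.6500 0.1760

o_n = [-0.1905, -0.3429, 0.0676]
J₁: ẑ×o_n = [0.3429, -0.1905, 0.0000], ω = ẑ
J2: z=[0.0000, 0.0000, 1.0000] o=[0.2543, -0.0541, 0.3200] → [0.2889, -0.4449, 0.0000, 0.0000, 0.0000, 1.0000]
J3: z=[-0.5446, 0.8387, 0.0000] o=[0.1117, -0.1466, 0.3200] → [-0.2117, -0.1375, 0.3604, -0.5446, 0.8387, 0.0000]
V = J·q̇ = [-0.1569, -0.3906, 0.2793, -0.4221, 0.6500, 0.1760]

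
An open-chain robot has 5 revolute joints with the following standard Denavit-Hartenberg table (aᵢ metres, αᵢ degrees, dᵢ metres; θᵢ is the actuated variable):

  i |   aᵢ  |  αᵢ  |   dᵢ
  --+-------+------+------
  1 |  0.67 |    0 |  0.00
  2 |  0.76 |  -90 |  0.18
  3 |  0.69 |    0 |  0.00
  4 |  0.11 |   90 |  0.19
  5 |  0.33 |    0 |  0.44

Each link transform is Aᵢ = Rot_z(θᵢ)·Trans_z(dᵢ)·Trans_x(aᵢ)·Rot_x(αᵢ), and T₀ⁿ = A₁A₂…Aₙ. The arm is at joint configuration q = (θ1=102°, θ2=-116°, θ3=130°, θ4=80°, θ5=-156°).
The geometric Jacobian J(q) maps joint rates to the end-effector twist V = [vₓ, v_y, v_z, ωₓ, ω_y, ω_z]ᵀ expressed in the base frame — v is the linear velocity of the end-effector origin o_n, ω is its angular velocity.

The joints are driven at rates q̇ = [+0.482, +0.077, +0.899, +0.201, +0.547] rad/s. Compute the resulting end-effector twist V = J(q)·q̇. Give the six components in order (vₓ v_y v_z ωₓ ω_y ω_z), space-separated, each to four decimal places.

-1.3822 0.1799 0.4950 0.0007 1.1335 0.0853

o_n = [0.1287, 0.6460, -0.8254]
J₁: ẑ×o_n = [-0.6460, 0.1287, 0.0000], ω = ẑ
J2: z=[0.0000, 0.0000, 1.0000] o=[-0.1393, 0.6554, 0.0000] → [0.0093, 0.2680, -0.0000, 0.0000, 0.0000, 1.0000]
J3: z=[0.2419, 0.9703, 0.0000] o=[0.5981, 0.4715, 0.1800] → [-0.9755, 0.2432, 0.4977, 0.2419, 0.9703, 0.0000]
J4: z=[0.2419, 0.9703, 0.0000] o=[0.1678, 0.5788, -0.3486] → [-0.4626, 0.1153, 0.0542, 0.2419, 0.9703, 0.0000]
J5: z=[-0.4851, 0.1210, -0.8660] o=[0.1213, 0.7862, -0.2936] → [-0.1857, -0.2644, 0.0671, -0.4851, 0.1210, -0.8660]
V = J·q̇ = [-1.3822, 0.1799, 0.4950, 0.0007, 1.1335, 0.0853]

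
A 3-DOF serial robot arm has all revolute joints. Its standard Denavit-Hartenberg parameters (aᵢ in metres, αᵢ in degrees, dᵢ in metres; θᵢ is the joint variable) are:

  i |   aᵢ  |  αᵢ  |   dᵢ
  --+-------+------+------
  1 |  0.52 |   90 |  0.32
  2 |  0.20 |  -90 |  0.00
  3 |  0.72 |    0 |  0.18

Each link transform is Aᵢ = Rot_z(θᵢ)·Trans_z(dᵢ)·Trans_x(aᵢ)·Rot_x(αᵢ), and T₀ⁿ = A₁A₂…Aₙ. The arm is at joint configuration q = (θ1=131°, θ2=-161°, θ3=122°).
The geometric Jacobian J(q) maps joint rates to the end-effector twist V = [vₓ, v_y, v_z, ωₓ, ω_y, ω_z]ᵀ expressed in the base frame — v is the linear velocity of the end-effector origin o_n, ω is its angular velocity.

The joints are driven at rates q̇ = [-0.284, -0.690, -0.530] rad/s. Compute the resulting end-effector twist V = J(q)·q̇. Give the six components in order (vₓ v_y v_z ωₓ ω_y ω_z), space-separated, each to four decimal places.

0.1455 -0.1508 -0.2642 -0.4075 -0.5829 0.2171

o_n = [-0.9530, 0.1656, 0.2089]
J₁: ẑ×o_n = [-0.1656, -0.9530, 0.0000], ω = ẑ
J2: z=[0.7547, 0.6561, 0.0000] o=[-0.3412, 0.3924, 0.3200] → [-0.0729, 0.0838, 0.2303, 0.7547, 0.6561, 0.0000]
J3: z=[-0.2136, 0.2457, -0.9455] o=[-0.2171, 0.2497, 0.2549] → [-0.0908, 0.6860, 0.1988, -0.2136, 0.2457, -0.9455]
V = J·q̇ = [0.1455, -0.1508, -0.2642, -0.4075, -0.5829, 0.2171]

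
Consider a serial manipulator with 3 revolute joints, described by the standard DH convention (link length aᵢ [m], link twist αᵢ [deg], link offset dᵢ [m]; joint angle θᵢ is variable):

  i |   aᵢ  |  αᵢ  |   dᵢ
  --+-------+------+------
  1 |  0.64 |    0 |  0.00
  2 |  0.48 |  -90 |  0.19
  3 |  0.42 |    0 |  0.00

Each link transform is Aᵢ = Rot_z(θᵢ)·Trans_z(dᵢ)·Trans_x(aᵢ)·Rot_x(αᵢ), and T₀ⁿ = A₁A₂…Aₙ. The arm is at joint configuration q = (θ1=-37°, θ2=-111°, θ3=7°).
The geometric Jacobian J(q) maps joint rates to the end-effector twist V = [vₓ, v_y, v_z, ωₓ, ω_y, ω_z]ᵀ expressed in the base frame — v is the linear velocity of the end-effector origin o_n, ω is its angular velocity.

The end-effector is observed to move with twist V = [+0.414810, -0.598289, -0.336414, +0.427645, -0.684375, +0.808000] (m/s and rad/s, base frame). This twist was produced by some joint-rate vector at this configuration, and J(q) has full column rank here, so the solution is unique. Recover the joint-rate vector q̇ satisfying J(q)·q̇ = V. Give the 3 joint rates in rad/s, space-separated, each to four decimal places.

-0.0110 0.8190 0.8070

o_n = [-0.2495, -0.8604, 0.1388]
J₁: ẑ×o_n = [0.8604, -0.2495, 0.0000], ω = ẑ
J2: z=[0.0000, 0.0000, 1.0000] o=[0.5111, -0.3852, 0.0000] → [0.4753, -0.7606, 0.0000, 0.0000, 0.0000, 1.0000]
J3: z=[0.5299, -0.8480, 0.0000] o=[0.1041, -0.6395, 0.1900] → [0.0434, 0.0271, -0.4169, 0.5299, -0.8480, 0.0000]
q̇ = J⁺·V = [-0.0110, 0.8190, 0.8070]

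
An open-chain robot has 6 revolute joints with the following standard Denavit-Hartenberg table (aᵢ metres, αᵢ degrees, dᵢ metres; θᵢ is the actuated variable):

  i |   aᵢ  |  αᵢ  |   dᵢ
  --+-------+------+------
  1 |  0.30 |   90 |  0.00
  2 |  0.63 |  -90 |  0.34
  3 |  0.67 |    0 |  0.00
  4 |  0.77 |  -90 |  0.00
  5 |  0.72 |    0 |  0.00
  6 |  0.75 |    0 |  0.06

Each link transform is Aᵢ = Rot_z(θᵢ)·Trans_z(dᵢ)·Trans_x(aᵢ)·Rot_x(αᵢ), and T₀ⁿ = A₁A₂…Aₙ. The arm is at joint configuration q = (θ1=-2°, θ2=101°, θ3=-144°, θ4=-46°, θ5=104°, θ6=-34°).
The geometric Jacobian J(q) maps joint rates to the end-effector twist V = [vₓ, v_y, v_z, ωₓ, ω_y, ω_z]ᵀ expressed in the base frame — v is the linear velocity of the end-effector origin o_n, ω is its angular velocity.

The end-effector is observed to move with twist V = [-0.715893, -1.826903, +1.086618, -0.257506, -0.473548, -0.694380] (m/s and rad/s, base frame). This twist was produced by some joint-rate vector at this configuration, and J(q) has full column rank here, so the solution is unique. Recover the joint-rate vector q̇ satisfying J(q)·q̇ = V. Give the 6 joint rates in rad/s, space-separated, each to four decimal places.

-0.5340 -0.1500 0.8690 -0.6020 0.8310 -0.1890

o_n = [1.7993, -0.7081, -0.4801]
J₁: ẑ×o_n = [0.7081, 1.7993, -0.0000], ω = ẑ
J2: z=[-0.0349, -0.9994, 0.0000] o=[0.2998, -0.0105, 0.0000] → [0.4798, -0.0168, 1.5230, -0.0349, -0.9994, 0.0000]
J3: z=[-0.9810, 0.0343, -0.1908] o=[0.1678, -0.3461, 0.6184] → [-0.1067, -1.3890, 0.2993, -0.9810, 0.0343, -0.1908]
J4: z=[-0.9810, 0.0343, -0.1908] o=[0.2574, -0.7433, 0.0863] → [-0.0127, -0.8499, -0.0873, -0.9810, 0.0343, -0.1908]
J5: z=[-0.0013, -0.9854, -0.1705] o=[0.4067, -0.6147, -0.6580] → [-0.1913, -0.2372, 1.3724, -0.0013, -0.9854, -0.1705]
J6: z=[-0.0013, -0.9854, -0.1705] o=[1.0583, -0.6677, -0.3563] → [0.1150, -0.1265, 0.7303, -0.0013, -0.9854, -0.1705]
q̇ = J⁺·V = [-0.5340, -0.1500, 0.8690, -0.6020, 0.8310, -0.1890]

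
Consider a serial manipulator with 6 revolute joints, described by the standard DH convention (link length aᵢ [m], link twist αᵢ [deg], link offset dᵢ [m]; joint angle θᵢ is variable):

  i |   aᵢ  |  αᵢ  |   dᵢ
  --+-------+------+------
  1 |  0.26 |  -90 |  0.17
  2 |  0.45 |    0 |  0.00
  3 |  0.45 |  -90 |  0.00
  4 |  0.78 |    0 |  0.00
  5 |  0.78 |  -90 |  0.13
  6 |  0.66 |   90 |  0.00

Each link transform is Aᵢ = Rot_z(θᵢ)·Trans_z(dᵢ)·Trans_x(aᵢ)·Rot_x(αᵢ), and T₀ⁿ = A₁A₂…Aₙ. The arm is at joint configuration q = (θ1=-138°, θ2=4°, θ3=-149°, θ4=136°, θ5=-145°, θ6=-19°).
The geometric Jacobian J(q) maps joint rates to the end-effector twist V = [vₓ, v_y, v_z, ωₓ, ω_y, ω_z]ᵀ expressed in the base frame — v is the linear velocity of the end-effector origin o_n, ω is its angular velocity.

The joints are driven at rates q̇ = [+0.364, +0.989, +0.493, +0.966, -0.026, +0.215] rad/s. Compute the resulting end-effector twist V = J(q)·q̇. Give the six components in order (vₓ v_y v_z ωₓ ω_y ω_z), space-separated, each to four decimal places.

o_n = [-0.1128, 0.3319, 1.1528]
J₁: ẑ×o_n = [-0.3319, -0.1128, 0.0000], ω = ẑ
J2: z=[0.6691, -0.7431, 0.0000] o=[-0.1932, -0.1740, 0.1700] → [-0.7304, -0.6576, 0.3983, 0.6691, -0.7431, 0.0000]
J3: z=[0.6691, -0.7431, 0.0000] o=[-0.5268, -0.4743, 0.1386] → [-0.7537, -0.6786, 0.8472, 0.6691, -0.7431, 0.0000]
J4: z=[-0.4263, -0.3838, 0.8192] o=[-0.2529, -0.2277, 0.3967] → [-0.7486, 0.4370, -0.1848, -0.4263, -0.3838, 0.8192]
J5: z=[-0.4263, -0.3838, 0.8192] o=[-0.9570, -0.1326, 0.0749] → [-0.7942, 1.1510, 0.1260, -0.4263, -0.3838, 0.8192]
J6: z=[-0.5657, 0.8197, 0.0897] o=[-0.4618, 0.1491, 0.6233] → [0.4177, 0.3309, -0.3895, -0.5657, 0.8197, 0.0897]
V = J·q̇ = [-1.8274, -0.5627, 0.5460, 0.4694, -1.2859, 1.1533]

-1.8274 -0.5627 0.5460 0.4694 -1.2859 1.1533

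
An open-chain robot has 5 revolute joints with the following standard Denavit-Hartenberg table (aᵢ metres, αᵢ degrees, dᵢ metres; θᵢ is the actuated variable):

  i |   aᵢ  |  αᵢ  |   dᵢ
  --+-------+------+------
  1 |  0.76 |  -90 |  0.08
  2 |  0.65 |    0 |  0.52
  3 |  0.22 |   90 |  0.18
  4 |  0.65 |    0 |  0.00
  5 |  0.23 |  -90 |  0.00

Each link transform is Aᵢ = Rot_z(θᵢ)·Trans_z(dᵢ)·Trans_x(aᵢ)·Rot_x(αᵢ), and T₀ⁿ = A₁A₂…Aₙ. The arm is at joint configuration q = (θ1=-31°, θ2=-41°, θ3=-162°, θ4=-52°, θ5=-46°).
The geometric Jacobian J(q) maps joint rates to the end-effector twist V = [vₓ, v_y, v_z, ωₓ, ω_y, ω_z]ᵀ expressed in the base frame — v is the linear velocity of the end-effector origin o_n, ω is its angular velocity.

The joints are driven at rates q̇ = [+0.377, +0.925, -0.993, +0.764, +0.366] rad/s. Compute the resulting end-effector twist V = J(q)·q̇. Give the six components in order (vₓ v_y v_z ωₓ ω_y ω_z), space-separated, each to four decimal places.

o_n = [0.5873, -0.3995, 0.2766]
J₁: ẑ×o_n = [0.3995, 0.5873, -0.0000], ω = ẑ
J2: z=[0.5150, 0.8572, 0.0000] o=[0.6514, -0.3914, 0.0800] → [0.1685, -0.1013, 0.0509, 0.5150, 0.8572, 0.0000]
J3: z=[0.5150, 0.8572, 0.0000] o=[1.3398, -0.1984, 0.5064] → [-0.1970, 0.1184, 0.5414, 0.5150, 0.8572, 0.0000]
J4: z=[0.3349, -0.2012, -0.9205] o=[1.2589, 0.0602, 0.4205] → [-0.3942, 0.6664, -0.2891, 0.3349, -0.2012, -0.9205]
J5: z=[0.3349, -0.2012, -0.9205] o=[0.6793, -0.1891, 0.2641] → [-0.1962, 0.0805, -0.0890, 0.3349, -0.2012, -0.9205]
V = J·q̇ = [0.1291, 0.5488, -0.7441, 0.3434, -0.2857, -0.6632]

0.1291 0.5488 -0.7441 0.3434 -0.2857 -0.6632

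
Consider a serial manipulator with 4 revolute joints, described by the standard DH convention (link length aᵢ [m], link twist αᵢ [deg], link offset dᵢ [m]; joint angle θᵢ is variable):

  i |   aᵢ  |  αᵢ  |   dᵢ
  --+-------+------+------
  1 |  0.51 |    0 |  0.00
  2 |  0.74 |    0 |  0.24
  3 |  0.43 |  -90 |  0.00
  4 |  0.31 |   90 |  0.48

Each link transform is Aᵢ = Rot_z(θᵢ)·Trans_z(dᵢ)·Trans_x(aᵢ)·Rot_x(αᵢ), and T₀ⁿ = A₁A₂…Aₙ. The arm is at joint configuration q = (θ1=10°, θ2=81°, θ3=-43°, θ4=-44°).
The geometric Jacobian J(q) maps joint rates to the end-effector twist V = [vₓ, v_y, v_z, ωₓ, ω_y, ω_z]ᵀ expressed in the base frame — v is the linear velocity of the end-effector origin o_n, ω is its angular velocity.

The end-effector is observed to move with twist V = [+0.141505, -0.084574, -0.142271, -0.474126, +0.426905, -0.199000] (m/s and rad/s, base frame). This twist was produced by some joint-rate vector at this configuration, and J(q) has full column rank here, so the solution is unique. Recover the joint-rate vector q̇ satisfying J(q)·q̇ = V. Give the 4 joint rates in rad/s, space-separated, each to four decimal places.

-0.3350 0.5250 -0.3890 0.6380

o_n = [0.5696, 1.6349, 0.4553]
J₁: ẑ×o_n = [-1.6349, 0.5696, 0.0000], ω = ẑ
J2: z=[0.0000, 0.0000, 1.0000] o=[0.5023, 0.0886, 0.0000] → [-1.5463, 0.0673, 0.0000, 0.0000, 0.0000, 1.0000]
J3: z=[0.0000, 0.0000, 1.0000] o=[0.4893, 0.8284, 0.2400] → [-0.8065, 0.0802, 0.0000, 0.0000, 0.0000, 1.0000]
J4: z=[-0.7431, 0.6691, 0.0000] o=[0.7771, 1.1480, 0.2400] → [0.1441, 0.1600, -0.2230, -0.7431, 0.6691, 0.0000]
q̇ = J⁺·V = [-0.3350, 0.5250, -0.3890, 0.6380]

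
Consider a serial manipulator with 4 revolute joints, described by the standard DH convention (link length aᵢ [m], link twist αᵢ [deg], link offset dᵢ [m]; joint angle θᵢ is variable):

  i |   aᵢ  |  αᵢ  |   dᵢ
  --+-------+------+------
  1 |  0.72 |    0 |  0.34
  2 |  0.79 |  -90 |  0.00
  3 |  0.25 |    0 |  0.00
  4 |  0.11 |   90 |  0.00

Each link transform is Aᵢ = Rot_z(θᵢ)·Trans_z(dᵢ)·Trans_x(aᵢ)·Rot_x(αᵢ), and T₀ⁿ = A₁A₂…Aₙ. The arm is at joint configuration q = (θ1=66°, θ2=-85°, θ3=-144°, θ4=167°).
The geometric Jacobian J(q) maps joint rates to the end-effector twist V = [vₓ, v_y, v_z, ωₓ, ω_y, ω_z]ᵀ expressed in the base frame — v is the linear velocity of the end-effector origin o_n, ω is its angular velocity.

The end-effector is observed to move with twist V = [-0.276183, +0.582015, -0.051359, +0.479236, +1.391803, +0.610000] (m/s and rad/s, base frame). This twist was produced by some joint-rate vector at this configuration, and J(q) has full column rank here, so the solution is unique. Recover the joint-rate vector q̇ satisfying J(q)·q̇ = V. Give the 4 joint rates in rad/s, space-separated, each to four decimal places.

o_n = [0.9443, 0.4334, 0.4440]
J₁: ẑ×o_n = [-0.4334, 0.9443, 0.0000], ω = ẑ
J2: z=[0.0000, 0.0000, 1.0000] o=[0.2929, 0.6578, 0.3400] → [0.2243, 0.6515, -0.0000, 0.0000, 0.0000, 1.0000]
J3: z=[0.3256, 0.9455, 0.0000] o=[1.0398, 0.4006, 0.3400] → [0.0983, -0.0338, 0.1010, 0.3256, 0.9455, 0.0000]
J4: z=[0.3256, 0.9455, 0.0000] o=[0.8486, 0.4664, 0.4869] → [-0.0406, 0.0140, -0.1013, 0.3256, 0.9455, 0.0000]
q̇ = J⁺·V = [0.6390, -0.0290, 0.4830, 0.9890]

0.6390 -0.0290 0.4830 0.9890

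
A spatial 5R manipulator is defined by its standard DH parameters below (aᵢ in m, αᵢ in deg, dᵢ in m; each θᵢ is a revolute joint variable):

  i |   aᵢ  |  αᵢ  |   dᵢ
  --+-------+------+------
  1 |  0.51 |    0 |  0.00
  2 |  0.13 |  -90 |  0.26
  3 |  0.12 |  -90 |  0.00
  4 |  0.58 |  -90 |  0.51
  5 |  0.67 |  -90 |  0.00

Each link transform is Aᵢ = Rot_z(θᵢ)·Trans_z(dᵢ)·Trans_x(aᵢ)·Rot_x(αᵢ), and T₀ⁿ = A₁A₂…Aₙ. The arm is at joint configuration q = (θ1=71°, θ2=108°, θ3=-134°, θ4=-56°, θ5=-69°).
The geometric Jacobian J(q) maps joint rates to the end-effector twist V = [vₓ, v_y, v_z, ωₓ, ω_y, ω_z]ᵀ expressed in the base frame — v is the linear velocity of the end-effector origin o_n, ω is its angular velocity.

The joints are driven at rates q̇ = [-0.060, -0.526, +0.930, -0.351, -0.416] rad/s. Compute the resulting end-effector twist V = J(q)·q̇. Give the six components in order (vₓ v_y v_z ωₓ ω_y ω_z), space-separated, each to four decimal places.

o_n = [-0.3906, -0.1881, 1.4650]
J₁: ẑ×o_n = [0.1881, -0.3906, 0.0000], ω = ẑ
J2: z=[0.0000, 0.0000, 1.0000] o=[0.1660, 0.4822, 0.0000] → [0.6703, -0.5567, 0.0000, 0.0000, 0.0000, 1.0000]
J3: z=[-0.0175, -0.9998, 0.0000] o=[0.0361, 0.4845, 0.2600] → [-1.2048, 0.0210, -0.4149, -0.0175, -0.9998, 0.0000]
J4: z=[-0.7192, 0.0126, 0.6947] o=[0.1194, 0.4830, 0.3463] → [0.4802, 0.4503, 0.4891, -0.7192, 0.0126, 0.6947]
J5: z=[0.5856, 0.5491, 0.5964] o=[-0.0305, 0.0047, 0.9339] → [0.4066, -0.5257, 0.0848, 0.5856, 0.5491, 0.5964]
V = J·q̇ = [-1.8220, 0.3965, -0.5928, -0.0074, -1.1627, -1.0779]

-1.8220 0.3965 -0.5928 -0.0074 -1.1627 -1.0779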